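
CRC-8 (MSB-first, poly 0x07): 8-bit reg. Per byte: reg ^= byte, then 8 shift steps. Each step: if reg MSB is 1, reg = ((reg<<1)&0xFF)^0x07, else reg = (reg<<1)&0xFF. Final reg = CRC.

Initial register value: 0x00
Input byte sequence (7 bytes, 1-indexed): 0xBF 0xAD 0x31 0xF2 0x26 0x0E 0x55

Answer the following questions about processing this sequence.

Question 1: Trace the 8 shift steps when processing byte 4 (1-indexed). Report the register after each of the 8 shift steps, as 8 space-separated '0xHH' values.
After byte 1 (0xBF): reg=0x34
After byte 2 (0xAD): reg=0xC6
After byte 3 (0x31): reg=0xCB
Register before byte 4: 0xCB
After XOR with byte 0xF2: 0x39

Answer: 0x72 0xE4 0xCF 0x99 0x35 0x6A 0xD4 0xAF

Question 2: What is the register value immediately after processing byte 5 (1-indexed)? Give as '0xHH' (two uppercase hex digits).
After byte 1 (0xBF): reg=0x34
After byte 2 (0xAD): reg=0xC6
After byte 3 (0x31): reg=0xCB
After byte 4 (0xF2): reg=0xAF
After byte 5 (0x26): reg=0xB6

Answer: 0xB6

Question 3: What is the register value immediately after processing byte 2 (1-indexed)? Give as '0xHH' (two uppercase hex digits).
Answer: 0xC6

Derivation:
After byte 1 (0xBF): reg=0x34
After byte 2 (0xAD): reg=0xC6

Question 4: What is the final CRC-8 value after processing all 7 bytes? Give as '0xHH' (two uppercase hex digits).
Answer: 0x4B

Derivation:
After byte 1 (0xBF): reg=0x34
After byte 2 (0xAD): reg=0xC6
After byte 3 (0x31): reg=0xCB
After byte 4 (0xF2): reg=0xAF
After byte 5 (0x26): reg=0xB6
After byte 6 (0x0E): reg=0x21
After byte 7 (0x55): reg=0x4B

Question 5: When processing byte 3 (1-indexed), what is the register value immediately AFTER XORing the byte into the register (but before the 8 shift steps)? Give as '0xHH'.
Register before byte 3: 0xC6
Byte 3: 0x31
0xC6 XOR 0x31 = 0xF7

Answer: 0xF7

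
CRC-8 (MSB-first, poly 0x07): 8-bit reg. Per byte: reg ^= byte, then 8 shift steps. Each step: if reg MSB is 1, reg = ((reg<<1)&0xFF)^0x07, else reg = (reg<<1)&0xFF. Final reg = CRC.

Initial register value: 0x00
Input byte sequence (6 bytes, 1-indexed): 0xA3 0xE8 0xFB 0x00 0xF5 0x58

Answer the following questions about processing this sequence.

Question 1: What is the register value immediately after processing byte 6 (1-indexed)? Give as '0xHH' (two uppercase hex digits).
Answer: 0xDD

Derivation:
After byte 1 (0xA3): reg=0x60
After byte 2 (0xE8): reg=0xB1
After byte 3 (0xFB): reg=0xF1
After byte 4 (0x00): reg=0xD9
After byte 5 (0xF5): reg=0xC4
After byte 6 (0x58): reg=0xDD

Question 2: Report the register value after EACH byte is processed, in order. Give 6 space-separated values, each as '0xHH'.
0x60 0xB1 0xF1 0xD9 0xC4 0xDD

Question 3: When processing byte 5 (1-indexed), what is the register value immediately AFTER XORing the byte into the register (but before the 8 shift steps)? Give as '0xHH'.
Answer: 0x2C

Derivation:
Register before byte 5: 0xD9
Byte 5: 0xF5
0xD9 XOR 0xF5 = 0x2C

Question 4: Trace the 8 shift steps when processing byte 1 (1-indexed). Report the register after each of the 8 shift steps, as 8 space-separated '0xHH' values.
Answer: 0x41 0x82 0x03 0x06 0x0C 0x18 0x30 0x60

Derivation:
Register before byte 1: 0x00
After XOR with byte 0xA3: 0xA3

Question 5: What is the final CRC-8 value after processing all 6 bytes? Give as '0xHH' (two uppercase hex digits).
After byte 1 (0xA3): reg=0x60
After byte 2 (0xE8): reg=0xB1
After byte 3 (0xFB): reg=0xF1
After byte 4 (0x00): reg=0xD9
After byte 5 (0xF5): reg=0xC4
After byte 6 (0x58): reg=0xDD

Answer: 0xDD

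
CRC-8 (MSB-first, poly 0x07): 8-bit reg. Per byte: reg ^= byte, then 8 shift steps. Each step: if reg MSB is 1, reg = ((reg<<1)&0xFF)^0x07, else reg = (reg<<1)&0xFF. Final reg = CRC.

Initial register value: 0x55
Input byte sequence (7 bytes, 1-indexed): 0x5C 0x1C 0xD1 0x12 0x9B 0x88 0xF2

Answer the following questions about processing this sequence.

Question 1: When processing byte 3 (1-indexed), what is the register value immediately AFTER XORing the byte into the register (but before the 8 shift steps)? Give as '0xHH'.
Register before byte 3: 0xE9
Byte 3: 0xD1
0xE9 XOR 0xD1 = 0x38

Answer: 0x38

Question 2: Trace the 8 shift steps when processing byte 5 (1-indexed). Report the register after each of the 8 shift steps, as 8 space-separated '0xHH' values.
After byte 1 (0x5C): reg=0x3F
After byte 2 (0x1C): reg=0xE9
After byte 3 (0xD1): reg=0xA8
After byte 4 (0x12): reg=0x2F
Register before byte 5: 0x2F
After XOR with byte 0x9B: 0xB4

Answer: 0x6F 0xDE 0xBB 0x71 0xE2 0xC3 0x81 0x05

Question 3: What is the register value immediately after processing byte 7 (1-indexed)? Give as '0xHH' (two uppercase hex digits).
Answer: 0x8F

Derivation:
After byte 1 (0x5C): reg=0x3F
After byte 2 (0x1C): reg=0xE9
After byte 3 (0xD1): reg=0xA8
After byte 4 (0x12): reg=0x2F
After byte 5 (0x9B): reg=0x05
After byte 6 (0x88): reg=0xAA
After byte 7 (0xF2): reg=0x8F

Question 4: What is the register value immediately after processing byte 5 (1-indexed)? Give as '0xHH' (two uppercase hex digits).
After byte 1 (0x5C): reg=0x3F
After byte 2 (0x1C): reg=0xE9
After byte 3 (0xD1): reg=0xA8
After byte 4 (0x12): reg=0x2F
After byte 5 (0x9B): reg=0x05

Answer: 0x05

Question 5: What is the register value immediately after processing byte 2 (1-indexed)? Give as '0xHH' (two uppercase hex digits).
After byte 1 (0x5C): reg=0x3F
After byte 2 (0x1C): reg=0xE9

Answer: 0xE9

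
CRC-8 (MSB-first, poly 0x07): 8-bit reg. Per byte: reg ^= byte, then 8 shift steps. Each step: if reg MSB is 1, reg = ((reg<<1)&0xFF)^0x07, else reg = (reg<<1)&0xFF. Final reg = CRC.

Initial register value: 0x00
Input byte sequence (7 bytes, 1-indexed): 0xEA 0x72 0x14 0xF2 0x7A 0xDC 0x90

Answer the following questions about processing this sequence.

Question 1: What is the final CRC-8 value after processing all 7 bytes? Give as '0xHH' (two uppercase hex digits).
After byte 1 (0xEA): reg=0x98
After byte 2 (0x72): reg=0x98
After byte 3 (0x14): reg=0xAD
After byte 4 (0xF2): reg=0x9A
After byte 5 (0x7A): reg=0xAE
After byte 6 (0xDC): reg=0x59
After byte 7 (0x90): reg=0x71

Answer: 0x71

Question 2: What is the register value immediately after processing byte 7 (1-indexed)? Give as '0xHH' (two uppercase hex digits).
After byte 1 (0xEA): reg=0x98
After byte 2 (0x72): reg=0x98
After byte 3 (0x14): reg=0xAD
After byte 4 (0xF2): reg=0x9A
After byte 5 (0x7A): reg=0xAE
After byte 6 (0xDC): reg=0x59
After byte 7 (0x90): reg=0x71

Answer: 0x71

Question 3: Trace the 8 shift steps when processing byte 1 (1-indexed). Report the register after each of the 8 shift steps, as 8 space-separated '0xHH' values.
Answer: 0xD3 0xA1 0x45 0x8A 0x13 0x26 0x4C 0x98

Derivation:
Register before byte 1: 0x00
After XOR with byte 0xEA: 0xEA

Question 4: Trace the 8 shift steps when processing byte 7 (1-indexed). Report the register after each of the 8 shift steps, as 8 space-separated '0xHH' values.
Answer: 0x95 0x2D 0x5A 0xB4 0x6F 0xDE 0xBB 0x71

Derivation:
After byte 1 (0xEA): reg=0x98
After byte 2 (0x72): reg=0x98
After byte 3 (0x14): reg=0xAD
After byte 4 (0xF2): reg=0x9A
After byte 5 (0x7A): reg=0xAE
After byte 6 (0xDC): reg=0x59
Register before byte 7: 0x59
After XOR with byte 0x90: 0xC9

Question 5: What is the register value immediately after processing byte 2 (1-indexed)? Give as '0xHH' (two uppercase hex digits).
After byte 1 (0xEA): reg=0x98
After byte 2 (0x72): reg=0x98

Answer: 0x98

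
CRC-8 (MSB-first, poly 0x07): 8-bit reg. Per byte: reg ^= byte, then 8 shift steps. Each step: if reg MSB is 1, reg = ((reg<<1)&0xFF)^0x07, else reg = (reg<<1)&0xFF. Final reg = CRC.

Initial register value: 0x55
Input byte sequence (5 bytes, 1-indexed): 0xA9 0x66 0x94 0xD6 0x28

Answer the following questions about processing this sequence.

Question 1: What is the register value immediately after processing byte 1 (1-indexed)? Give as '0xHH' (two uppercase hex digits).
Answer: 0xFA

Derivation:
After byte 1 (0xA9): reg=0xFA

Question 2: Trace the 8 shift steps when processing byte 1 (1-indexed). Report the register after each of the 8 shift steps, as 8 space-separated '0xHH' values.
Answer: 0xFF 0xF9 0xF5 0xED 0xDD 0xBD 0x7D 0xFA

Derivation:
Register before byte 1: 0x55
After XOR with byte 0xA9: 0xFC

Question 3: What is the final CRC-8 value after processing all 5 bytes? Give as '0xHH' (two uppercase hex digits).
After byte 1 (0xA9): reg=0xFA
After byte 2 (0x66): reg=0xDD
After byte 3 (0x94): reg=0xF8
After byte 4 (0xD6): reg=0xCA
After byte 5 (0x28): reg=0xA0

Answer: 0xA0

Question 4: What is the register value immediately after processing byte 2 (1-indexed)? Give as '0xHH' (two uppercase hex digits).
Answer: 0xDD

Derivation:
After byte 1 (0xA9): reg=0xFA
After byte 2 (0x66): reg=0xDD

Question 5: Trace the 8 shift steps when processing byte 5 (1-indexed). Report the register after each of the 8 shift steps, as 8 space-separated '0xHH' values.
Answer: 0xC3 0x81 0x05 0x0A 0x14 0x28 0x50 0xA0

Derivation:
After byte 1 (0xA9): reg=0xFA
After byte 2 (0x66): reg=0xDD
After byte 3 (0x94): reg=0xF8
After byte 4 (0xD6): reg=0xCA
Register before byte 5: 0xCA
After XOR with byte 0x28: 0xE2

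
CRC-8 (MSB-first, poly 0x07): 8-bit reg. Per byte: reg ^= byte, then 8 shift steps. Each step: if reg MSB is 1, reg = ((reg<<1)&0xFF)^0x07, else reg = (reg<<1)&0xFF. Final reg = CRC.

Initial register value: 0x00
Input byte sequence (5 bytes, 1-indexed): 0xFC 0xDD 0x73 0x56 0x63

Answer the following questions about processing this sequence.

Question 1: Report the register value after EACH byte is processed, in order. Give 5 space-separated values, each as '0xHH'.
0xFA 0xF5 0x9B 0x6D 0x2A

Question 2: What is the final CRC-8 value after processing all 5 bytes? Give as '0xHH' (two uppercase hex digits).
After byte 1 (0xFC): reg=0xFA
After byte 2 (0xDD): reg=0xF5
After byte 3 (0x73): reg=0x9B
After byte 4 (0x56): reg=0x6D
After byte 5 (0x63): reg=0x2A

Answer: 0x2A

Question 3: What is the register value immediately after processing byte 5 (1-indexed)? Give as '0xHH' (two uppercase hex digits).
Answer: 0x2A

Derivation:
After byte 1 (0xFC): reg=0xFA
After byte 2 (0xDD): reg=0xF5
After byte 3 (0x73): reg=0x9B
After byte 4 (0x56): reg=0x6D
After byte 5 (0x63): reg=0x2A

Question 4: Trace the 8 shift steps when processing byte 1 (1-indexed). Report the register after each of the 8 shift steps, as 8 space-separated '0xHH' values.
Register before byte 1: 0x00
After XOR with byte 0xFC: 0xFC

Answer: 0xFF 0xF9 0xF5 0xED 0xDD 0xBD 0x7D 0xFA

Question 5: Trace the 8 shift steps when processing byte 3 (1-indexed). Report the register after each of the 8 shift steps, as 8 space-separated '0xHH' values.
After byte 1 (0xFC): reg=0xFA
After byte 2 (0xDD): reg=0xF5
Register before byte 3: 0xF5
After XOR with byte 0x73: 0x86

Answer: 0x0B 0x16 0x2C 0x58 0xB0 0x67 0xCE 0x9B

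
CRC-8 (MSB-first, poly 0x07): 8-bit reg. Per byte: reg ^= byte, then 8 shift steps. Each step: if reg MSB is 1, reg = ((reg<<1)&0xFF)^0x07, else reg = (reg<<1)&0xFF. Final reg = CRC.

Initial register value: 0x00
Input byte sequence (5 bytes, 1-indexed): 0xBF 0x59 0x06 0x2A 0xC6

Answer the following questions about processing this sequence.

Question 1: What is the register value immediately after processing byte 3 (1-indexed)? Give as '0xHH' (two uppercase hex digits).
Answer: 0x0E

Derivation:
After byte 1 (0xBF): reg=0x34
After byte 2 (0x59): reg=0x04
After byte 3 (0x06): reg=0x0E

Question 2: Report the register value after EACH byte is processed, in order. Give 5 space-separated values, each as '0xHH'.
0x34 0x04 0x0E 0xFC 0xA6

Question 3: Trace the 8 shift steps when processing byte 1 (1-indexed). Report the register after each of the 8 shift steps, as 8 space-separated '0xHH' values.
Register before byte 1: 0x00
After XOR with byte 0xBF: 0xBF

Answer: 0x79 0xF2 0xE3 0xC1 0x85 0x0D 0x1A 0x34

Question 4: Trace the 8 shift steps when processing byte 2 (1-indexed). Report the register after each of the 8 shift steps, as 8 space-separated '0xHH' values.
After byte 1 (0xBF): reg=0x34
Register before byte 2: 0x34
After XOR with byte 0x59: 0x6D

Answer: 0xDA 0xB3 0x61 0xC2 0x83 0x01 0x02 0x04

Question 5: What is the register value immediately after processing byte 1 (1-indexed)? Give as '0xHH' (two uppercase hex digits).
Answer: 0x34

Derivation:
After byte 1 (0xBF): reg=0x34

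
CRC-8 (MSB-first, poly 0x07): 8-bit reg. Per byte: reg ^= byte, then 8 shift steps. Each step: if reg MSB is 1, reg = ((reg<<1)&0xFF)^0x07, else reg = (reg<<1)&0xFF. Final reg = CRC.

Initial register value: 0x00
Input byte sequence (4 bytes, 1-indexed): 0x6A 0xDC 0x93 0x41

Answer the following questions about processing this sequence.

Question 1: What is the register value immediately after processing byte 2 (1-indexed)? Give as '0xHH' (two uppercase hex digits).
Answer: 0x6D

Derivation:
After byte 1 (0x6A): reg=0x11
After byte 2 (0xDC): reg=0x6D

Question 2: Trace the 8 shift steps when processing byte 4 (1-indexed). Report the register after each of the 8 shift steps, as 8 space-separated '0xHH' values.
After byte 1 (0x6A): reg=0x11
After byte 2 (0xDC): reg=0x6D
After byte 3 (0x93): reg=0xF4
Register before byte 4: 0xF4
After XOR with byte 0x41: 0xB5

Answer: 0x6D 0xDA 0xB3 0x61 0xC2 0x83 0x01 0x02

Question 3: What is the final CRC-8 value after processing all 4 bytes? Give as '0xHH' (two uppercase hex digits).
After byte 1 (0x6A): reg=0x11
After byte 2 (0xDC): reg=0x6D
After byte 3 (0x93): reg=0xF4
After byte 4 (0x41): reg=0x02

Answer: 0x02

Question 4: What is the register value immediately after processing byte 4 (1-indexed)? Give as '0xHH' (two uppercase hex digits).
Answer: 0x02

Derivation:
After byte 1 (0x6A): reg=0x11
After byte 2 (0xDC): reg=0x6D
After byte 3 (0x93): reg=0xF4
After byte 4 (0x41): reg=0x02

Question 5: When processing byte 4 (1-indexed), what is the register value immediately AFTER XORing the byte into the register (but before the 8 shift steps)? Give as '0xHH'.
Register before byte 4: 0xF4
Byte 4: 0x41
0xF4 XOR 0x41 = 0xB5

Answer: 0xB5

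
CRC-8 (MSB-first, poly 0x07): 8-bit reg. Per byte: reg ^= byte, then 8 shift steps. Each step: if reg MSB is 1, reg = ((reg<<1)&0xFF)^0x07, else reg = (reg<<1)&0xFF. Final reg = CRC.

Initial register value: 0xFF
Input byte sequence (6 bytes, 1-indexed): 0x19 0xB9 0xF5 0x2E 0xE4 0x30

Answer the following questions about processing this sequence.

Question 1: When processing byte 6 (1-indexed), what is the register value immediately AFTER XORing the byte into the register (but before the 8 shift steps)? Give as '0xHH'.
Register before byte 6: 0x28
Byte 6: 0x30
0x28 XOR 0x30 = 0x18

Answer: 0x18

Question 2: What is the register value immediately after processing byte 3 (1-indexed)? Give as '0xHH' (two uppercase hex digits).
After byte 1 (0x19): reg=0xBC
After byte 2 (0xB9): reg=0x1B
After byte 3 (0xF5): reg=0x84

Answer: 0x84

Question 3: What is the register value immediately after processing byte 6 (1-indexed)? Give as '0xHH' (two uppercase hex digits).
After byte 1 (0x19): reg=0xBC
After byte 2 (0xB9): reg=0x1B
After byte 3 (0xF5): reg=0x84
After byte 4 (0x2E): reg=0x5F
After byte 5 (0xE4): reg=0x28
After byte 6 (0x30): reg=0x48

Answer: 0x48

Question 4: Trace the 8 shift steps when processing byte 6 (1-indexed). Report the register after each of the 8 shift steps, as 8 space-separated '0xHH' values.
After byte 1 (0x19): reg=0xBC
After byte 2 (0xB9): reg=0x1B
After byte 3 (0xF5): reg=0x84
After byte 4 (0x2E): reg=0x5F
After byte 5 (0xE4): reg=0x28
Register before byte 6: 0x28
After XOR with byte 0x30: 0x18

Answer: 0x30 0x60 0xC0 0x87 0x09 0x12 0x24 0x48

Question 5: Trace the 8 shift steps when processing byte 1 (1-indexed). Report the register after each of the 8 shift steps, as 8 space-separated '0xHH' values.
Answer: 0xCB 0x91 0x25 0x4A 0x94 0x2F 0x5E 0xBC

Derivation:
Register before byte 1: 0xFF
After XOR with byte 0x19: 0xE6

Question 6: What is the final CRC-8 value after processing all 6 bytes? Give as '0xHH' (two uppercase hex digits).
After byte 1 (0x19): reg=0xBC
After byte 2 (0xB9): reg=0x1B
After byte 3 (0xF5): reg=0x84
After byte 4 (0x2E): reg=0x5F
After byte 5 (0xE4): reg=0x28
After byte 6 (0x30): reg=0x48

Answer: 0x48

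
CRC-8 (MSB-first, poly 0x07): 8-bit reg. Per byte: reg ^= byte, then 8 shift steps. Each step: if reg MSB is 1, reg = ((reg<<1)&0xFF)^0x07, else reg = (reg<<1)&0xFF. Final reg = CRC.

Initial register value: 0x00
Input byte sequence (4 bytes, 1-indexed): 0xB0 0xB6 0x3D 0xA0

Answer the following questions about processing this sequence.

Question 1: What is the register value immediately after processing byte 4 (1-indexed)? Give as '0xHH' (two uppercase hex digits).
After byte 1 (0xB0): reg=0x19
After byte 2 (0xB6): reg=0x44
After byte 3 (0x3D): reg=0x68
After byte 4 (0xA0): reg=0x76

Answer: 0x76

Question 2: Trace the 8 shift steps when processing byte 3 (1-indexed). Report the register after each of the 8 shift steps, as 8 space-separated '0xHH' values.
Answer: 0xF2 0xE3 0xC1 0x85 0x0D 0x1A 0x34 0x68

Derivation:
After byte 1 (0xB0): reg=0x19
After byte 2 (0xB6): reg=0x44
Register before byte 3: 0x44
After XOR with byte 0x3D: 0x79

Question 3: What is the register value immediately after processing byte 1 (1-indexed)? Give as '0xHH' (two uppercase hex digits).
After byte 1 (0xB0): reg=0x19

Answer: 0x19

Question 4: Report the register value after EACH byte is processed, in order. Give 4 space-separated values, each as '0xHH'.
0x19 0x44 0x68 0x76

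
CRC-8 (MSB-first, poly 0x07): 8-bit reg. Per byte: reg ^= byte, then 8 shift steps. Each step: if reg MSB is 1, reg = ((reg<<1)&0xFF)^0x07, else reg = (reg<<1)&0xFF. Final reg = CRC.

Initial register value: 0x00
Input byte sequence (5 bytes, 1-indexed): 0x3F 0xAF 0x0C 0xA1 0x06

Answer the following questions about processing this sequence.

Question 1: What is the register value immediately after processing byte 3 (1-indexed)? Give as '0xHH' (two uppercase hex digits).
Answer: 0x59

Derivation:
After byte 1 (0x3F): reg=0xBD
After byte 2 (0xAF): reg=0x7E
After byte 3 (0x0C): reg=0x59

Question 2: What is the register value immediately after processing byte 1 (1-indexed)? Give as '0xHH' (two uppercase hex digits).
After byte 1 (0x3F): reg=0xBD

Answer: 0xBD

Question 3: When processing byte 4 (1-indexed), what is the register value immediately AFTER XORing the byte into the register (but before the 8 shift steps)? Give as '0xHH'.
Register before byte 4: 0x59
Byte 4: 0xA1
0x59 XOR 0xA1 = 0xF8

Answer: 0xF8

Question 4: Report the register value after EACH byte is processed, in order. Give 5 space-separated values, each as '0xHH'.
0xBD 0x7E 0x59 0xE6 0xAE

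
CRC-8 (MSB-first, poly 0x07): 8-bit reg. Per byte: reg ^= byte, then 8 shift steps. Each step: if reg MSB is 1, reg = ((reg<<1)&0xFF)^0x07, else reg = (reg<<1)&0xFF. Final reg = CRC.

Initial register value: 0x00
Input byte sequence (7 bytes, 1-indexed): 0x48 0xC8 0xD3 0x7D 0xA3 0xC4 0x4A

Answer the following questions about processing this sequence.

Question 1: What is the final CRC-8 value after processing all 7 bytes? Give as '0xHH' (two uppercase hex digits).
Answer: 0xC0

Derivation:
After byte 1 (0x48): reg=0xFF
After byte 2 (0xC8): reg=0x85
After byte 3 (0xD3): reg=0xA5
After byte 4 (0x7D): reg=0x06
After byte 5 (0xA3): reg=0x72
After byte 6 (0xC4): reg=0x0B
After byte 7 (0x4A): reg=0xC0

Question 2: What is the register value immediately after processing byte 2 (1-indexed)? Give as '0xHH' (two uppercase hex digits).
Answer: 0x85

Derivation:
After byte 1 (0x48): reg=0xFF
After byte 2 (0xC8): reg=0x85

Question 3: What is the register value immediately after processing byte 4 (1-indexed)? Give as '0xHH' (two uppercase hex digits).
After byte 1 (0x48): reg=0xFF
After byte 2 (0xC8): reg=0x85
After byte 3 (0xD3): reg=0xA5
After byte 4 (0x7D): reg=0x06

Answer: 0x06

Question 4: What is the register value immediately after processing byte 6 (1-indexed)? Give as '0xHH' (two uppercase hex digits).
Answer: 0x0B

Derivation:
After byte 1 (0x48): reg=0xFF
After byte 2 (0xC8): reg=0x85
After byte 3 (0xD3): reg=0xA5
After byte 4 (0x7D): reg=0x06
After byte 5 (0xA3): reg=0x72
After byte 6 (0xC4): reg=0x0B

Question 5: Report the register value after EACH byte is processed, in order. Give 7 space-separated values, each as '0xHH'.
0xFF 0x85 0xA5 0x06 0x72 0x0B 0xC0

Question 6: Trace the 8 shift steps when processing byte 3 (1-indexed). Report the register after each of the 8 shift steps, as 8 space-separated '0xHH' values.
Answer: 0xAC 0x5F 0xBE 0x7B 0xF6 0xEB 0xD1 0xA5

Derivation:
After byte 1 (0x48): reg=0xFF
After byte 2 (0xC8): reg=0x85
Register before byte 3: 0x85
After XOR with byte 0xD3: 0x56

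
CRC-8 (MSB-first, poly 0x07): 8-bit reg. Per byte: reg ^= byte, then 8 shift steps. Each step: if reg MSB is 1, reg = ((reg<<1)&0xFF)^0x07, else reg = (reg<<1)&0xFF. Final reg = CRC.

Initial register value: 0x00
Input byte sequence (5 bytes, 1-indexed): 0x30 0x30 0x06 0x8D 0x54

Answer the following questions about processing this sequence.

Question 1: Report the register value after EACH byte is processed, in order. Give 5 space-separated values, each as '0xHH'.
0x90 0x69 0x0A 0x9C 0x76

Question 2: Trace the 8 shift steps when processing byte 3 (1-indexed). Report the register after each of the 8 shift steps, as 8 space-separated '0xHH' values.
Answer: 0xDE 0xBB 0x71 0xE2 0xC3 0x81 0x05 0x0A

Derivation:
After byte 1 (0x30): reg=0x90
After byte 2 (0x30): reg=0x69
Register before byte 3: 0x69
After XOR with byte 0x06: 0x6F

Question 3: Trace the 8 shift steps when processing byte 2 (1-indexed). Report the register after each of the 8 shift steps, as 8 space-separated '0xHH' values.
Answer: 0x47 0x8E 0x1B 0x36 0x6C 0xD8 0xB7 0x69

Derivation:
After byte 1 (0x30): reg=0x90
Register before byte 2: 0x90
After XOR with byte 0x30: 0xA0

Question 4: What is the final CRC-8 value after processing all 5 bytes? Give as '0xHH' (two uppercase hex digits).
After byte 1 (0x30): reg=0x90
After byte 2 (0x30): reg=0x69
After byte 3 (0x06): reg=0x0A
After byte 4 (0x8D): reg=0x9C
After byte 5 (0x54): reg=0x76

Answer: 0x76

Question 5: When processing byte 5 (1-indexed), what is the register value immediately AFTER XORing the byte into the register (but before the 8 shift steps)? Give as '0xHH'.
Answer: 0xC8

Derivation:
Register before byte 5: 0x9C
Byte 5: 0x54
0x9C XOR 0x54 = 0xC8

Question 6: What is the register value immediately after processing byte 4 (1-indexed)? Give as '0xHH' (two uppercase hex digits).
Answer: 0x9C

Derivation:
After byte 1 (0x30): reg=0x90
After byte 2 (0x30): reg=0x69
After byte 3 (0x06): reg=0x0A
After byte 4 (0x8D): reg=0x9C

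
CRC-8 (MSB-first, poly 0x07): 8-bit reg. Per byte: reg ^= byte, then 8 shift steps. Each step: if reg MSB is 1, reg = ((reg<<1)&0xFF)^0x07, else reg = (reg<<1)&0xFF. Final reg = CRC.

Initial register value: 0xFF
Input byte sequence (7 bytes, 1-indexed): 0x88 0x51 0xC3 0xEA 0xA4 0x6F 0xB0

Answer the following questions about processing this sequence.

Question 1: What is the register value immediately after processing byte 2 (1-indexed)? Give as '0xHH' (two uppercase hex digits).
After byte 1 (0x88): reg=0x42
After byte 2 (0x51): reg=0x79

Answer: 0x79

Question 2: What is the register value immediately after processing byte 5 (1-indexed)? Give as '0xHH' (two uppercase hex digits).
Answer: 0xD9

Derivation:
After byte 1 (0x88): reg=0x42
After byte 2 (0x51): reg=0x79
After byte 3 (0xC3): reg=0x2F
After byte 4 (0xEA): reg=0x55
After byte 5 (0xA4): reg=0xD9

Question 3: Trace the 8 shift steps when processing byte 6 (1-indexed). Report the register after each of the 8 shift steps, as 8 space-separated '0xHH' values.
After byte 1 (0x88): reg=0x42
After byte 2 (0x51): reg=0x79
After byte 3 (0xC3): reg=0x2F
After byte 4 (0xEA): reg=0x55
After byte 5 (0xA4): reg=0xD9
Register before byte 6: 0xD9
After XOR with byte 0x6F: 0xB6

Answer: 0x6B 0xD6 0xAB 0x51 0xA2 0x43 0x86 0x0B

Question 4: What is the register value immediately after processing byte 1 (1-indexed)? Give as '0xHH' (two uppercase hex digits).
Answer: 0x42

Derivation:
After byte 1 (0x88): reg=0x42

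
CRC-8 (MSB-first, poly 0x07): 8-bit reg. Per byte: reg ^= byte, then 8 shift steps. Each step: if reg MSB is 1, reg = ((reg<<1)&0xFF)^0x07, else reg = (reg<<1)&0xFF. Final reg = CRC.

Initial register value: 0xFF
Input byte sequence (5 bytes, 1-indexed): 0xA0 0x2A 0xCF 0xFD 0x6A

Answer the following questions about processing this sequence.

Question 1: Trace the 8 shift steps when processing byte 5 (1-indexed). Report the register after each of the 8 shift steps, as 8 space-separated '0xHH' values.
After byte 1 (0xA0): reg=0x9A
After byte 2 (0x2A): reg=0x19
After byte 3 (0xCF): reg=0x2C
After byte 4 (0xFD): reg=0x39
Register before byte 5: 0x39
After XOR with byte 0x6A: 0x53

Answer: 0xA6 0x4B 0x96 0x2B 0x56 0xAC 0x5F 0xBE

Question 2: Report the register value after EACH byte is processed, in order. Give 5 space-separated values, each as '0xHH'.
0x9A 0x19 0x2C 0x39 0xBE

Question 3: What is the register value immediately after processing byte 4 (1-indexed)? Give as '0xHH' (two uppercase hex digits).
After byte 1 (0xA0): reg=0x9A
After byte 2 (0x2A): reg=0x19
After byte 3 (0xCF): reg=0x2C
After byte 4 (0xFD): reg=0x39

Answer: 0x39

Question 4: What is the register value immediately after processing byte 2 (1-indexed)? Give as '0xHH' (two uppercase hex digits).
Answer: 0x19

Derivation:
After byte 1 (0xA0): reg=0x9A
After byte 2 (0x2A): reg=0x19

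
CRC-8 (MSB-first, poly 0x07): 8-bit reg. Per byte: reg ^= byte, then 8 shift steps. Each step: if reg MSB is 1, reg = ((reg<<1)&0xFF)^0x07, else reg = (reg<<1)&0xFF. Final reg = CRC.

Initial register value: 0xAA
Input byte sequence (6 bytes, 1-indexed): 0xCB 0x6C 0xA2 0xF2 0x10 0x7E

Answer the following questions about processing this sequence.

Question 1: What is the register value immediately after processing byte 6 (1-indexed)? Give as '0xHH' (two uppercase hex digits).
After byte 1 (0xCB): reg=0x20
After byte 2 (0x6C): reg=0xE3
After byte 3 (0xA2): reg=0xC0
After byte 4 (0xF2): reg=0x9E
After byte 5 (0x10): reg=0xA3
After byte 6 (0x7E): reg=0x1D

Answer: 0x1D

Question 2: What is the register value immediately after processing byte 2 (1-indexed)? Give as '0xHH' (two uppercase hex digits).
After byte 1 (0xCB): reg=0x20
After byte 2 (0x6C): reg=0xE3

Answer: 0xE3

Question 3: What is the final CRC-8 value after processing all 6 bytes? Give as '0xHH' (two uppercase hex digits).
Answer: 0x1D

Derivation:
After byte 1 (0xCB): reg=0x20
After byte 2 (0x6C): reg=0xE3
After byte 3 (0xA2): reg=0xC0
After byte 4 (0xF2): reg=0x9E
After byte 5 (0x10): reg=0xA3
After byte 6 (0x7E): reg=0x1D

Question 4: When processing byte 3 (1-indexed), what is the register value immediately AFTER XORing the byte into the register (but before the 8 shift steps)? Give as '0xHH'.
Register before byte 3: 0xE3
Byte 3: 0xA2
0xE3 XOR 0xA2 = 0x41

Answer: 0x41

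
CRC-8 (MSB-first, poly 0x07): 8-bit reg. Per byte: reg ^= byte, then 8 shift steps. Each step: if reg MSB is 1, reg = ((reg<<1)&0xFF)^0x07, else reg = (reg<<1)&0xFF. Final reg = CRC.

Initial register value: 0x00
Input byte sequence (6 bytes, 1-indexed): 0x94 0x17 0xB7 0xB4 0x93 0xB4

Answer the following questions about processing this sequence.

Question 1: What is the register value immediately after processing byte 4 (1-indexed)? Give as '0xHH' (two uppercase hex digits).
Answer: 0x9B

Derivation:
After byte 1 (0x94): reg=0xE5
After byte 2 (0x17): reg=0xD0
After byte 3 (0xB7): reg=0x32
After byte 4 (0xB4): reg=0x9B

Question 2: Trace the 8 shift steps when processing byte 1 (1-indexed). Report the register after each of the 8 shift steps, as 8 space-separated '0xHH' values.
Answer: 0x2F 0x5E 0xBC 0x7F 0xFE 0xFB 0xF1 0xE5

Derivation:
Register before byte 1: 0x00
After XOR with byte 0x94: 0x94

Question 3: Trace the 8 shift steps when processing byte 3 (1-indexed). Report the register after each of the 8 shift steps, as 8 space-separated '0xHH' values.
Answer: 0xCE 0x9B 0x31 0x62 0xC4 0x8F 0x19 0x32

Derivation:
After byte 1 (0x94): reg=0xE5
After byte 2 (0x17): reg=0xD0
Register before byte 3: 0xD0
After XOR with byte 0xB7: 0x67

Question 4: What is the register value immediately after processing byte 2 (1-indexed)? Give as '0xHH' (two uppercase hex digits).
Answer: 0xD0

Derivation:
After byte 1 (0x94): reg=0xE5
After byte 2 (0x17): reg=0xD0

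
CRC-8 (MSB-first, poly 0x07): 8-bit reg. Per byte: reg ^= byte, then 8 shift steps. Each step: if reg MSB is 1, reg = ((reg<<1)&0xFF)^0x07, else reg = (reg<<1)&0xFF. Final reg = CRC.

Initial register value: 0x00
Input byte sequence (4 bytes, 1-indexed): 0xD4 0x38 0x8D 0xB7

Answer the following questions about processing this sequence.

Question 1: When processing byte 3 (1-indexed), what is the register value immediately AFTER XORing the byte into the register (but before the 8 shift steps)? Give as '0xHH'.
Answer: 0xCB

Derivation:
Register before byte 3: 0x46
Byte 3: 0x8D
0x46 XOR 0x8D = 0xCB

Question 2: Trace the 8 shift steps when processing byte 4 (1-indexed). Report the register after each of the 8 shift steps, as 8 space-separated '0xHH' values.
Answer: 0x97 0x29 0x52 0xA4 0x4F 0x9E 0x3B 0x76

Derivation:
After byte 1 (0xD4): reg=0x22
After byte 2 (0x38): reg=0x46
After byte 3 (0x8D): reg=0x7F
Register before byte 4: 0x7F
After XOR with byte 0xB7: 0xC8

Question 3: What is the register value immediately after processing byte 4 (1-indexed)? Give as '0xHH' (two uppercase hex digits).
After byte 1 (0xD4): reg=0x22
After byte 2 (0x38): reg=0x46
After byte 3 (0x8D): reg=0x7F
After byte 4 (0xB7): reg=0x76

Answer: 0x76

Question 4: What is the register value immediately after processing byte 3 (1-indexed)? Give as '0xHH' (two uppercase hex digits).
After byte 1 (0xD4): reg=0x22
After byte 2 (0x38): reg=0x46
After byte 3 (0x8D): reg=0x7F

Answer: 0x7F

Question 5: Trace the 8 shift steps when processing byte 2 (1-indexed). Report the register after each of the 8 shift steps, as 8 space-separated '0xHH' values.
Answer: 0x34 0x68 0xD0 0xA7 0x49 0x92 0x23 0x46

Derivation:
After byte 1 (0xD4): reg=0x22
Register before byte 2: 0x22
After XOR with byte 0x38: 0x1A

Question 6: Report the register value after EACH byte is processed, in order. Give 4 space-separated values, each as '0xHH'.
0x22 0x46 0x7F 0x76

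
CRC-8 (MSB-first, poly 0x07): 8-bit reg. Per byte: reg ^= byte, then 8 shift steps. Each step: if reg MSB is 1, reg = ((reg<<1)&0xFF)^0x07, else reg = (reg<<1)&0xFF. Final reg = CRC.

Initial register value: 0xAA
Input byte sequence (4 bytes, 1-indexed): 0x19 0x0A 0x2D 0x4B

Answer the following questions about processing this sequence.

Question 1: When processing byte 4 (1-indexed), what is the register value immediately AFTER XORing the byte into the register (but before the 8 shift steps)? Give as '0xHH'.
Register before byte 4: 0x16
Byte 4: 0x4B
0x16 XOR 0x4B = 0x5D

Answer: 0x5D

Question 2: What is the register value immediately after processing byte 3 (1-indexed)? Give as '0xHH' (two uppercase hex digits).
After byte 1 (0x19): reg=0x10
After byte 2 (0x0A): reg=0x46
After byte 3 (0x2D): reg=0x16

Answer: 0x16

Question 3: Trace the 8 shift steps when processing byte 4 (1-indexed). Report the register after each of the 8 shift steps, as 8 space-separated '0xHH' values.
After byte 1 (0x19): reg=0x10
After byte 2 (0x0A): reg=0x46
After byte 3 (0x2D): reg=0x16
Register before byte 4: 0x16
After XOR with byte 0x4B: 0x5D

Answer: 0xBA 0x73 0xE6 0xCB 0x91 0x25 0x4A 0x94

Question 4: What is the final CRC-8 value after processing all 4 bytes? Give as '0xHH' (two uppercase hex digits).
After byte 1 (0x19): reg=0x10
After byte 2 (0x0A): reg=0x46
After byte 3 (0x2D): reg=0x16
After byte 4 (0x4B): reg=0x94

Answer: 0x94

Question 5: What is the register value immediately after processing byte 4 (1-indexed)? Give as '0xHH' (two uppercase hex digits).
Answer: 0x94

Derivation:
After byte 1 (0x19): reg=0x10
After byte 2 (0x0A): reg=0x46
After byte 3 (0x2D): reg=0x16
After byte 4 (0x4B): reg=0x94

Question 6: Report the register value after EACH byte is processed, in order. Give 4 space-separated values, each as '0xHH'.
0x10 0x46 0x16 0x94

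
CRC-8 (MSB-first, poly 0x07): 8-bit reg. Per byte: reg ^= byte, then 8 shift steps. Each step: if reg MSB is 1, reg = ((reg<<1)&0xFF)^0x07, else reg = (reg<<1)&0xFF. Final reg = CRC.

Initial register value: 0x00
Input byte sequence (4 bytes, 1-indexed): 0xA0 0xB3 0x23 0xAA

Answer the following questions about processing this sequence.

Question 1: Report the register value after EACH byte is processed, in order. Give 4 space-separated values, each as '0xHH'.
0x69 0x08 0xD1 0x66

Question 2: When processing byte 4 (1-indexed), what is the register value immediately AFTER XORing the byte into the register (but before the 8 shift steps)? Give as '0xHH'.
Register before byte 4: 0xD1
Byte 4: 0xAA
0xD1 XOR 0xAA = 0x7B

Answer: 0x7B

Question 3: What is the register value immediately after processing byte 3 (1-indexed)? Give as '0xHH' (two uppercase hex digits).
Answer: 0xD1

Derivation:
After byte 1 (0xA0): reg=0x69
After byte 2 (0xB3): reg=0x08
After byte 3 (0x23): reg=0xD1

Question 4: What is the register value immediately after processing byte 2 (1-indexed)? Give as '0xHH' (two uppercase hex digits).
Answer: 0x08

Derivation:
After byte 1 (0xA0): reg=0x69
After byte 2 (0xB3): reg=0x08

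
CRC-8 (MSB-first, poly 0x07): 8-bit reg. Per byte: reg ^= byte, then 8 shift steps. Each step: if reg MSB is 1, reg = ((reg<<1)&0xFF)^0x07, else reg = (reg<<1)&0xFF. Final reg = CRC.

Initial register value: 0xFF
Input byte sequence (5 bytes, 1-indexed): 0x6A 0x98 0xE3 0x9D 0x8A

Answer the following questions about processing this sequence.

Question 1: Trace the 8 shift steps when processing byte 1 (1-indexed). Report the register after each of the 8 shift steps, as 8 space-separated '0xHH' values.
Answer: 0x2D 0x5A 0xB4 0x6F 0xDE 0xBB 0x71 0xE2

Derivation:
Register before byte 1: 0xFF
After XOR with byte 0x6A: 0x95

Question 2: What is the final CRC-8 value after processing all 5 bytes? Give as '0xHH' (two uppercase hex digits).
Answer: 0x6A

Derivation:
After byte 1 (0x6A): reg=0xE2
After byte 2 (0x98): reg=0x61
After byte 3 (0xE3): reg=0x87
After byte 4 (0x9D): reg=0x46
After byte 5 (0x8A): reg=0x6A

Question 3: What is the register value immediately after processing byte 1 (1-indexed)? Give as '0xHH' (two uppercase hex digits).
After byte 1 (0x6A): reg=0xE2

Answer: 0xE2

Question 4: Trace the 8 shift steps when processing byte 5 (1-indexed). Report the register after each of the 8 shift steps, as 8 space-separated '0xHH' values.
Answer: 0x9F 0x39 0x72 0xE4 0xCF 0x99 0x35 0x6A

Derivation:
After byte 1 (0x6A): reg=0xE2
After byte 2 (0x98): reg=0x61
After byte 3 (0xE3): reg=0x87
After byte 4 (0x9D): reg=0x46
Register before byte 5: 0x46
After XOR with byte 0x8A: 0xCC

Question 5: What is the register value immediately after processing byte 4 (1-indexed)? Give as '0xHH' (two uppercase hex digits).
After byte 1 (0x6A): reg=0xE2
After byte 2 (0x98): reg=0x61
After byte 3 (0xE3): reg=0x87
After byte 4 (0x9D): reg=0x46

Answer: 0x46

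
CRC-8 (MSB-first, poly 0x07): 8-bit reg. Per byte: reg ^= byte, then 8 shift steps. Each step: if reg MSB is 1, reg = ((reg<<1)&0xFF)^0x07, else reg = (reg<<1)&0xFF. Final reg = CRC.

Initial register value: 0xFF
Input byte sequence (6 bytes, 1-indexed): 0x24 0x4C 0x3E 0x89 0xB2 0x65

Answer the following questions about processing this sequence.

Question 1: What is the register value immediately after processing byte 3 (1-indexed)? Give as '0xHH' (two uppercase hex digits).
Answer: 0xDE

Derivation:
After byte 1 (0x24): reg=0x0F
After byte 2 (0x4C): reg=0xCE
After byte 3 (0x3E): reg=0xDE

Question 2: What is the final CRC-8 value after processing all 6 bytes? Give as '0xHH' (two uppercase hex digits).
Answer: 0x6B

Derivation:
After byte 1 (0x24): reg=0x0F
After byte 2 (0x4C): reg=0xCE
After byte 3 (0x3E): reg=0xDE
After byte 4 (0x89): reg=0xA2
After byte 5 (0xB2): reg=0x70
After byte 6 (0x65): reg=0x6B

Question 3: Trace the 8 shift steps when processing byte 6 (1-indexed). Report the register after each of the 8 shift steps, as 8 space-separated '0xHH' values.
Answer: 0x2A 0x54 0xA8 0x57 0xAE 0x5B 0xB6 0x6B

Derivation:
After byte 1 (0x24): reg=0x0F
After byte 2 (0x4C): reg=0xCE
After byte 3 (0x3E): reg=0xDE
After byte 4 (0x89): reg=0xA2
After byte 5 (0xB2): reg=0x70
Register before byte 6: 0x70
After XOR with byte 0x65: 0x15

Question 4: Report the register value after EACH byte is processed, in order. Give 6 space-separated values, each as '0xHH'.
0x0F 0xCE 0xDE 0xA2 0x70 0x6B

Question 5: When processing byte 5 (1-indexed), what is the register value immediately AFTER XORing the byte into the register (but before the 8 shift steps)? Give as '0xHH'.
Answer: 0x10

Derivation:
Register before byte 5: 0xA2
Byte 5: 0xB2
0xA2 XOR 0xB2 = 0x10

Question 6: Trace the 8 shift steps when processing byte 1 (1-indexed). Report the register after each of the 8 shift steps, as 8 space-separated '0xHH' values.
Answer: 0xB1 0x65 0xCA 0x93 0x21 0x42 0x84 0x0F

Derivation:
Register before byte 1: 0xFF
After XOR with byte 0x24: 0xDB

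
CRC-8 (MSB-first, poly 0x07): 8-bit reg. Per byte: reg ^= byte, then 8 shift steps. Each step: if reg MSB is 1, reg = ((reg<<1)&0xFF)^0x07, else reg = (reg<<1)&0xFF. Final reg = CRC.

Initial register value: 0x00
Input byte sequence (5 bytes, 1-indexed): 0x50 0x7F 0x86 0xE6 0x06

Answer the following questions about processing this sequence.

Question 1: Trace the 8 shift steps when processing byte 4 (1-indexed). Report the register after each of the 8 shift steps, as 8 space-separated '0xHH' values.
After byte 1 (0x50): reg=0xB7
After byte 2 (0x7F): reg=0x76
After byte 3 (0x86): reg=0xDE
Register before byte 4: 0xDE
After XOR with byte 0xE6: 0x38

Answer: 0x70 0xE0 0xC7 0x89 0x15 0x2A 0x54 0xA8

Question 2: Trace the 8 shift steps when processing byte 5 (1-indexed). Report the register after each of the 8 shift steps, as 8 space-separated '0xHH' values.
After byte 1 (0x50): reg=0xB7
After byte 2 (0x7F): reg=0x76
After byte 3 (0x86): reg=0xDE
After byte 4 (0xE6): reg=0xA8
Register before byte 5: 0xA8
After XOR with byte 0x06: 0xAE

Answer: 0x5B 0xB6 0x6B 0xD6 0xAB 0x51 0xA2 0x43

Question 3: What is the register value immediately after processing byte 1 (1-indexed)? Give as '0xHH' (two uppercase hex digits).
After byte 1 (0x50): reg=0xB7

Answer: 0xB7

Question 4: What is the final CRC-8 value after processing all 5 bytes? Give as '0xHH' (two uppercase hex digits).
After byte 1 (0x50): reg=0xB7
After byte 2 (0x7F): reg=0x76
After byte 3 (0x86): reg=0xDE
After byte 4 (0xE6): reg=0xA8
After byte 5 (0x06): reg=0x43

Answer: 0x43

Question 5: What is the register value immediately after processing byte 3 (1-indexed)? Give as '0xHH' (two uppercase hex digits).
After byte 1 (0x50): reg=0xB7
After byte 2 (0x7F): reg=0x76
After byte 3 (0x86): reg=0xDE

Answer: 0xDE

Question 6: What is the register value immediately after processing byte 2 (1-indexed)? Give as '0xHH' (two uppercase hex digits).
After byte 1 (0x50): reg=0xB7
After byte 2 (0x7F): reg=0x76

Answer: 0x76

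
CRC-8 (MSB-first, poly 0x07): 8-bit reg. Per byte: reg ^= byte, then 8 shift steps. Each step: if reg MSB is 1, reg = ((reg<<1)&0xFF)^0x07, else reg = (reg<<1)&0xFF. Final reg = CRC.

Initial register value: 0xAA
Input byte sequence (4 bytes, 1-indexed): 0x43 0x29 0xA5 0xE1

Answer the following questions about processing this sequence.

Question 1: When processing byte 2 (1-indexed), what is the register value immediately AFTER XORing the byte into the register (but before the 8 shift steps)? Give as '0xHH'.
Answer: 0xB8

Derivation:
Register before byte 2: 0x91
Byte 2: 0x29
0x91 XOR 0x29 = 0xB8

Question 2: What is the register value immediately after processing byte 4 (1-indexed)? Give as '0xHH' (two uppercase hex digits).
After byte 1 (0x43): reg=0x91
After byte 2 (0x29): reg=0x21
After byte 3 (0xA5): reg=0x95
After byte 4 (0xE1): reg=0x4B

Answer: 0x4B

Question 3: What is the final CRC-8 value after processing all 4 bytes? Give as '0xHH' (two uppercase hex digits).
After byte 1 (0x43): reg=0x91
After byte 2 (0x29): reg=0x21
After byte 3 (0xA5): reg=0x95
After byte 4 (0xE1): reg=0x4B

Answer: 0x4B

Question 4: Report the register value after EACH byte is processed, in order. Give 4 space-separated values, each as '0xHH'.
0x91 0x21 0x95 0x4B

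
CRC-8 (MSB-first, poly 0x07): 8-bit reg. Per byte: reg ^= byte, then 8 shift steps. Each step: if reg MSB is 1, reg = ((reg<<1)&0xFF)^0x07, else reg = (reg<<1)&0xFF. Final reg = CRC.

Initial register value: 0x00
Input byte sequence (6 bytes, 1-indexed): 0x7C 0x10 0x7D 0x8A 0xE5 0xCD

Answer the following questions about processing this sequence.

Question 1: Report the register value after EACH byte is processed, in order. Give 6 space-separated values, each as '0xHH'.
0x73 0x2E 0xBE 0x8C 0x18 0x25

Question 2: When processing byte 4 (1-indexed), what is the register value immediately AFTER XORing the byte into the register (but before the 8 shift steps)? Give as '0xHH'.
Register before byte 4: 0xBE
Byte 4: 0x8A
0xBE XOR 0x8A = 0x34

Answer: 0x34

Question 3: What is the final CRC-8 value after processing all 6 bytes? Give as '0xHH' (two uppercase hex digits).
Answer: 0x25

Derivation:
After byte 1 (0x7C): reg=0x73
After byte 2 (0x10): reg=0x2E
After byte 3 (0x7D): reg=0xBE
After byte 4 (0x8A): reg=0x8C
After byte 5 (0xE5): reg=0x18
After byte 6 (0xCD): reg=0x25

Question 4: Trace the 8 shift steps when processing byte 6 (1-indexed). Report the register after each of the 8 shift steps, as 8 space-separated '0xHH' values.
Answer: 0xAD 0x5D 0xBA 0x73 0xE6 0xCB 0x91 0x25

Derivation:
After byte 1 (0x7C): reg=0x73
After byte 2 (0x10): reg=0x2E
After byte 3 (0x7D): reg=0xBE
After byte 4 (0x8A): reg=0x8C
After byte 5 (0xE5): reg=0x18
Register before byte 6: 0x18
After XOR with byte 0xCD: 0xD5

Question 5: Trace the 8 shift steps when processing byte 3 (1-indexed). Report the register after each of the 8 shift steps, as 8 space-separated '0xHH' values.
After byte 1 (0x7C): reg=0x73
After byte 2 (0x10): reg=0x2E
Register before byte 3: 0x2E
After XOR with byte 0x7D: 0x53

Answer: 0xA6 0x4B 0x96 0x2B 0x56 0xAC 0x5F 0xBE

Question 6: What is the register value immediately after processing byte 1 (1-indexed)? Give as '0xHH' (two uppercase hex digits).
After byte 1 (0x7C): reg=0x73

Answer: 0x73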